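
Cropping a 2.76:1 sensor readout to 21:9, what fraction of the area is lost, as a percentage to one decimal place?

21:9 is narrower than 2.76:1, so the crop keeps the full height and trims the width.
Fraction kept = (2.333)/(2.760) ≈ 84.54%, so 15.46% is lost.

15.5%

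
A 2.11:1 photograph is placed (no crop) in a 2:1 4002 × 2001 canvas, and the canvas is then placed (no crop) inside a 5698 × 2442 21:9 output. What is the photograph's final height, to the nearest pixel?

2315 px

2.11:1 in 4002×2001: fills the width, so the photograph is 4002.00 × 1896.68.
2:1 in 5698×2442: fills the height, so the intermediate becomes 4884.00 × 2442.00 — a scale of ×1.2204.
So the photograph's height is 1896.68 × 1.2204 ≈ 2314.69.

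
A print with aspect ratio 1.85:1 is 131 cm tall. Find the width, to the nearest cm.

242 cm

131 × 1.850 = 242.35.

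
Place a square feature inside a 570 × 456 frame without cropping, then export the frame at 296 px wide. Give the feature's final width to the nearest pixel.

In the 570×456 frame the feature fills the height: width = 456 × 1/1 ≈ 456.00 px.
Resizing to 296 px wide multiplies everything by 0.5193: 456.00 → 236.80 px.

237 px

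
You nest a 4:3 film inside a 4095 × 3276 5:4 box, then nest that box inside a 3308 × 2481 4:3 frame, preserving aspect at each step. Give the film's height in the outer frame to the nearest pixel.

Inside the 4095×3276 canvas the film is width-limited at 4095.00 × 3071.25.
5:4 in 3308×2481: fills the height, so the intermediate becomes 3101.25 × 2481.00 — a scale of ×0.7573.
The film scales with it: height 3071.25 × 0.7573 ≈ 2325.94.

2326 px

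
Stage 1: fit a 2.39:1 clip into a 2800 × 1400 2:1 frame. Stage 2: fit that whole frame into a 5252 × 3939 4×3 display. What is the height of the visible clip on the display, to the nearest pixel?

2.39:1 in 2800×1400: fills the width, so the clip is 2800.00 × 1171.55.
Second fit — the 2:1 canvas into 5252×3939 spans the width: 5252.00 × 2626.00 (×1.8757 from 2800×1400).
The clip scales with it: height 1171.55 × 1.8757 ≈ 2197.49.

2197 px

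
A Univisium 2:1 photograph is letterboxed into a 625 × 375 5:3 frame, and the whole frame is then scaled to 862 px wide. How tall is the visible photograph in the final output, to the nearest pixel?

431 px

At 625×375 the photograph is width-limited, so height = 625 × 1/2 ≈ 312.50 px.
The frame scales by 862/625 = 1.3792; 312.50 × 1.3792 ≈ 431.00 px.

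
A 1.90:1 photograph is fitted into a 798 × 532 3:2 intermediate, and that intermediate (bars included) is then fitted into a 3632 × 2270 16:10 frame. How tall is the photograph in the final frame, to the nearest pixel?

1792 px

First fit — 1.90:1 into 798×532 spans the width: 798.00 × 420.00.
The 3:2 canvas is height-limited in 3632×2270, giving 3405.00 × 2270.00; scale factor 4.2669.
The photograph scales with it: height 420.00 × 4.2669 ≈ 1792.11.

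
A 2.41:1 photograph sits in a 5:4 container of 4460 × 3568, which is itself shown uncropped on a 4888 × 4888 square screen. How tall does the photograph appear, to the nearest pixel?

2028 px

Inside the 4460×3568 canvas the photograph is width-limited at 4460.00 × 1850.62.
Second fit — the 5:4 canvas into 4888×4888 spans the width: 4888.00 × 3910.40 (×1.0960 from 4460×3568).
Applying the same ×1.0960: 1850.62 → 2028.22.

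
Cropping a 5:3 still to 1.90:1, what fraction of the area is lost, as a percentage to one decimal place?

1.90:1 is wider than 5:3, so the crop keeps the full width and trims the height.
Area ratio = (1.667)/(1.900) = 87.72%; the remaining 12.28% is cropped out.

12.3%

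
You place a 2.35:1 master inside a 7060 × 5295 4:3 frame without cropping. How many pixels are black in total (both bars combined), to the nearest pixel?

Since 2.350 > 1.333, the master is width-limited.
That makes the image 3004.2553 px tall (7060 / 2.350).
Black = 5295 − 3004.2553 = 2290.7447 px.
That's 2290.7447 × 7060 ≈ 16172657 black pixels.

16172657 pixels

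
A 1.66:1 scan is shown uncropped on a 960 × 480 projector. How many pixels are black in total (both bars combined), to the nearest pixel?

1.66:1 is narrower than 2:1, so it spans the full height.
That makes the image 796.8000 px wide (480 × 1.660).
Leftover width: 960 − 796.8000 = 163.2000 px.
Bar area = 163.2000 × 480 ≈ 78336 px.

78336 pixels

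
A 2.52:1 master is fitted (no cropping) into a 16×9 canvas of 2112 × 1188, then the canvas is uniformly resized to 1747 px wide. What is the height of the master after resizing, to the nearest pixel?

At 2112×1188 the master is width-limited, so height = 2112 / 2.520 ≈ 838.10 px.
Resizing to 1747 px wide multiplies everything by 0.8272: 838.10 → 693.25 px.

693 px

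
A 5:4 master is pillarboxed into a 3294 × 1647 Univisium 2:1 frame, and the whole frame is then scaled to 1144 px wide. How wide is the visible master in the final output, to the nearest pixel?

715 px

In the 3294×1647 frame the master fills the height: width = 1647 × 5/4 ≈ 2058.75 px.
Scaling 3294 → 1144 is ×0.3473, so the width becomes 2058.75 × 0.3473 ≈ 715.00 px.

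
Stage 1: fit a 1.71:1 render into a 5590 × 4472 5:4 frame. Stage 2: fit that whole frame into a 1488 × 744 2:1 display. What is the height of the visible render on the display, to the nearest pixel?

544 px

1.71:1 in 5590×4472: fills the width, so the render is 5590.00 × 3269.01.
5:4 in 1488×744: fills the height, so the intermediate becomes 930.00 × 744.00 — a scale of ×0.1664.
Applying the same ×0.1664: 3269.01 → 543.86.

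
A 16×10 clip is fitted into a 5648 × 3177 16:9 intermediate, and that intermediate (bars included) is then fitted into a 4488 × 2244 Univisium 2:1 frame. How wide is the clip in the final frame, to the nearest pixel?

Inside the 5648×3177 canvas the clip is height-limited at 5083.20 × 3177.00.
16:9 in 4488×2244: fills the height, so the intermediate becomes 3989.33 × 2244.00 — a scale of ×0.7063.
The clip scales with it: width 5083.20 × 0.7063 ≈ 3590.40.

3590 px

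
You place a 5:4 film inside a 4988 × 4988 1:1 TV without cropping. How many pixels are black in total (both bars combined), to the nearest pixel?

4976029 pixels

5:4 is wider than 1:1, so it spans the full width.
Content height = 4988 × 4/5 ≈ 3990.4000 px.
Black = 4988 − 3990.4000 = 997.6000 px.
Bar area = 997.6000 × 4988 ≈ 4976029 px.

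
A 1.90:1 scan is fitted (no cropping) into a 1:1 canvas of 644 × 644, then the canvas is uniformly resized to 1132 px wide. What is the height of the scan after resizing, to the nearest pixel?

In the 644×644 frame the scan fills the width: height = 644 / 1.900 ≈ 338.95 px.
Resizing to 1132 px wide multiplies everything by 1.7578: 338.95 → 595.79 px.

596 px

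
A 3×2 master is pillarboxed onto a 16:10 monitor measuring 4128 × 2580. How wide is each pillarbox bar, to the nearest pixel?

129 px

Since 1.500 < 1.600, the master is height-limited.
The master is 2580 × 3/2 ≈ 3870.00 px wide.
Black = 4128 − 3870.00 = 258.00 px, or 129.00 per bar.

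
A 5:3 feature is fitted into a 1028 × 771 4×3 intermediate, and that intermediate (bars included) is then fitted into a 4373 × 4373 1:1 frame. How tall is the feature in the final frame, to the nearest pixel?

Inside the 1028×771 canvas the feature is width-limited at 1028.00 × 616.80.
The 4×3 canvas is width-limited in 4373×4373, giving 4373.00 × 3279.75; scale factor 4.2539.
So the feature's height is 616.80 × 4.2539 ≈ 2623.80.

2624 px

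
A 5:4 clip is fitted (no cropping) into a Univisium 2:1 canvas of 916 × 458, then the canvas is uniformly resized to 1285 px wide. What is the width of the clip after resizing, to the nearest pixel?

803 px

Fitted into 916×458, the clip spans the height; its width is 458 × 5/4 ≈ 572.50 px.
Resizing to 1285 px wide multiplies everything by 1.4028: 572.50 → 803.12 px.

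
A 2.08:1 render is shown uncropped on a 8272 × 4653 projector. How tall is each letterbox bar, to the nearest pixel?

2.08:1 (2.080) > 16:9 (1.778), so the render fills the width.
The render is 8272 / 2.080 ≈ 3976.92 px tall.
Leftover height: 4653 − 3976.92 = 676.08 px → 338.04 each side.

338 px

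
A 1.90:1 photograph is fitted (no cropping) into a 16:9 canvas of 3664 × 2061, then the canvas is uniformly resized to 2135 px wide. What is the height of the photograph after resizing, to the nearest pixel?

In the 3664×2061 frame the photograph fills the width: height = 3664 / 1.900 ≈ 1928.42 px.
Scaling 3664 → 2135 is ×0.5827, so the height becomes 1928.42 × 0.5827 ≈ 1123.68 px.

1124 px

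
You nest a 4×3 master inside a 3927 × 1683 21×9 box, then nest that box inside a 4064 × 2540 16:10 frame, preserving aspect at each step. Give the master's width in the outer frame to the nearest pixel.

4×3 in 3927×1683: fills the height, so the master is 2244.00 × 1683.00.
Second fit — the 21×9 canvas into 4064×2540 spans the width: 4064.00 × 1741.71 (×1.0349 from 3927×1683).
Applying the same ×1.0349: 2244.00 → 2322.29.

2322 px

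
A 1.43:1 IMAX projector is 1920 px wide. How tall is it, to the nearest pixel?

1343 px

Height = 1920 / 1.430 = 1342.66.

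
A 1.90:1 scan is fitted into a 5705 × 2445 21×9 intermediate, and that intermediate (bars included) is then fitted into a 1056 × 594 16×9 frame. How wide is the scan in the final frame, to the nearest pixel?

Inside the 5705×2445 canvas the scan is height-limited at 4645.50 × 2445.00.
Second fit — the 21×9 canvas into 1056×594 spans the width: 1056.00 × 452.57 (×0.1851 from 5705×2445).
The scan scales with it: width 4645.50 × 0.1851 ≈ 859.89.

860 px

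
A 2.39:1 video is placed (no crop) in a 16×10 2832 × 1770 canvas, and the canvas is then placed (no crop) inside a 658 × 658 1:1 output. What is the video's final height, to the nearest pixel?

Inside the 2832×1770 canvas the video is width-limited at 2832.00 × 1184.94.
The 16×10 canvas is width-limited in 658×658, giving 658.00 × 411.25; scale factor 0.2323.
The video scales with it: height 1184.94 × 0.2323 ≈ 275.31.

275 px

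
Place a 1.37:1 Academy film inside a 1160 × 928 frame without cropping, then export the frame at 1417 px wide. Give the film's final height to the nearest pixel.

Fitted into 1160×928, the film spans the width; its height is 1160 / 1.370 ≈ 846.72 px.
Scaling 1160 → 1417 is ×1.2216, so the height becomes 846.72 × 1.2216 ≈ 1034.31 px.

1034 px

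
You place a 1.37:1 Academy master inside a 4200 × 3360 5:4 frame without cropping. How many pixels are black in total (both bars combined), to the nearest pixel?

1236088 pixels

1.37:1 Academy is wider than 5:4, so it spans the full width.
That makes the image 3065.6934 px tall (4200 / 1.370).
3360 − 3065.6934 = 294.3066 px of bars.
Bar area = 294.3066 × 4200 ≈ 1236088 px.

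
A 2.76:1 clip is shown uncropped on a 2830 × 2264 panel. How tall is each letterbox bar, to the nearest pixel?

2.76:1 (2.760) > 5:4 (1.250), so the clip fills the width.
That makes the image 1025.36 px tall (2830 / 2.760).
2264 − 1025.36 = 1238.64 px of bars (619.32 each).

619 px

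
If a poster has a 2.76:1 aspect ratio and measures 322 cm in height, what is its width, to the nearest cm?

Width = 322 × 2.760 = 888.72.

889 cm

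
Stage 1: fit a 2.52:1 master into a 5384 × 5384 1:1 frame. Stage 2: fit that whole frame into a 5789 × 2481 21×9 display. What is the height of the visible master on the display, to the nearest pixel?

985 px

Inside the 5384×5384 canvas the master is width-limited at 5384.00 × 2136.51.
The 1:1 canvas is height-limited in 5789×2481, giving 2481.00 × 2481.00; scale factor 0.4608.
The master scales with it: height 2136.51 × 0.4608 ≈ 984.52.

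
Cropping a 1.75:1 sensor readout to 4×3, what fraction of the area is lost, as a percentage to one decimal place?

Going from 1.75:1 to 4×3 means cutting width while keeping height.
Area ratio = (1.333)/(1.750) = 76.19%; the remaining 23.81% is cropped out.

23.8%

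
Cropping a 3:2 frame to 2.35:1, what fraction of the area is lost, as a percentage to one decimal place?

The width stays; only height is cut (since 2.35:1 is wider than 3:2).
Area ratio = (1.500)/(2.350) = 63.83%; the remaining 36.17% is cropped out.

36.2%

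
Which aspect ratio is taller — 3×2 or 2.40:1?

3×2 = 1.5 and 2.4; 2.4 > 1.5. The smaller width-to-height ratio is the taller frame.

3×2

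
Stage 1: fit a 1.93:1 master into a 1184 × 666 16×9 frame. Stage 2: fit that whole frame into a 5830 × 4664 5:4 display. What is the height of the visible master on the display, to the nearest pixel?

First fit — 1.93:1 into 1184×666 spans the width: 1184.00 × 613.47.
The 16×9 canvas is width-limited in 5830×4664, giving 5830.00 × 3279.38; scale factor 4.9240.
Applying the same ×4.9240: 613.47 → 3020.73.

3021 px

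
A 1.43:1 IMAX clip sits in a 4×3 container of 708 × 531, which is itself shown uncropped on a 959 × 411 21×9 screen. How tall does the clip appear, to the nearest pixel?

383 px

1.43:1 IMAX in 708×531: fills the width, so the clip is 708.00 × 495.10.
The 4×3 canvas is height-limited in 959×411, giving 548.00 × 411.00; scale factor 0.7740.
Applying the same ×0.7740: 495.10 → 383.22.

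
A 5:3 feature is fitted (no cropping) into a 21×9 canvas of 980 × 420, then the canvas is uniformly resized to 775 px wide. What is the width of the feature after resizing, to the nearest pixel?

554 px

Fitted into 980×420, the feature spans the height; its width is 420 × 5/3 ≈ 700.00 px.
Scaling 980 → 775 is ×0.7908, so the width becomes 700.00 × 0.7908 ≈ 553.57 px.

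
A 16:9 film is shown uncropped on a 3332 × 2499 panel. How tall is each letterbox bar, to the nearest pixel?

16:9 is wider than 4×3, so it spans the full width.
Content height = 3332 × 9/16 ≈ 1874.25 px.
Leftover height: 2499 − 1874.25 = 624.75 px → 312.38 each side.

312 px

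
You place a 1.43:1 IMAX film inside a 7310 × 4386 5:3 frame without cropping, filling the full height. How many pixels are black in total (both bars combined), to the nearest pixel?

That makes the image 6271.9800 px wide (4386 × 1.430).
Leftover width: 7310 − 6271.9800 = 1038.0200 px.
Across the 4386-px span: 1038.0200 × 4386 ≈ 4552756 px.

4552756 pixels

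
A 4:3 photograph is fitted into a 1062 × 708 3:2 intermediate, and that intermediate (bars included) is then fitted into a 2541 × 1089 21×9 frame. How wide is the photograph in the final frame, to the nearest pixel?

1452 px

First fit — 4:3 into 1062×708 spans the height: 944.00 × 708.00.
The 3:2 canvas is height-limited in 2541×1089, giving 1633.50 × 1089.00; scale factor 1.5381.
The photograph scales with it: width 944.00 × 1.5381 ≈ 1452.00.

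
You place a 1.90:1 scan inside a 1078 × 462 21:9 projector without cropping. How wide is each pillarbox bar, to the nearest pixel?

1.90:1 (1.900) < 21:9 (2.333), so the scan fills the height.
That makes the image 877.80 px wide (462 × 1.900).
1078 − 877.80 = 200.20 px of bars (100.10 each).

100 px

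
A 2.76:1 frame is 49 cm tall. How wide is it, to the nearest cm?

135 cm

Width = 49 × 2.760 = 135.24.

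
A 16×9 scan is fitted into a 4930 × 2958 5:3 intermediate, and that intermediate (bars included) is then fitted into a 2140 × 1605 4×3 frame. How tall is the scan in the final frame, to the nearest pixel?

1204 px

First fit — 16×9 into 4930×2958 spans the width: 4930.00 × 2773.12.
The 5:3 canvas is width-limited in 2140×1605, giving 2140.00 × 1284.00; scale factor 0.4341.
Applying the same ×0.4341: 2773.12 → 1203.75.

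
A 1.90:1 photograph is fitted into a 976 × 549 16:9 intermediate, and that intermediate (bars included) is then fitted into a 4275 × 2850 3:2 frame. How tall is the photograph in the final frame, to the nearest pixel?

2250 px

Inside the 976×549 canvas the photograph is width-limited at 976.00 × 513.68.
Second fit — the 16:9 canvas into 4275×2850 spans the width: 4275.00 × 2404.69 (×4.3801 from 976×549).
So the photograph's height is 513.68 × 4.3801 ≈ 2250.00.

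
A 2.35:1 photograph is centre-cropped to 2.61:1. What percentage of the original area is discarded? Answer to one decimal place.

2.61:1 is wider than 2.35:1, so the crop keeps the full width and trims the height.
Fraction kept = (2.350)/(2.610) ≈ 90.04%, so 9.96% is lost.

10.0%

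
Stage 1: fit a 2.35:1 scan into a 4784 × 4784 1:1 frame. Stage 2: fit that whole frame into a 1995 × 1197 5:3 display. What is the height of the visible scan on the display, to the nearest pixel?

Inside the 4784×4784 canvas the scan is width-limited at 4784.00 × 2035.74.
Second fit — the 1:1 canvas into 1995×1197 spans the height: 1197.00 × 1197.00 (×0.2502 from 4784×4784).
Applying the same ×0.2502: 2035.74 → 509.36.

509 px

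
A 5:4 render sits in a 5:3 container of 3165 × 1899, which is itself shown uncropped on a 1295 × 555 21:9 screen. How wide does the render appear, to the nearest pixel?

5:4 in 3165×1899: fills the height, so the render is 2373.75 × 1899.00.
5:3 in 1295×555: fills the height, so the intermediate becomes 925.00 × 555.00 — a scale of ×0.2923.
The render scales with it: width 2373.75 × 0.2923 ≈ 693.75.

694 px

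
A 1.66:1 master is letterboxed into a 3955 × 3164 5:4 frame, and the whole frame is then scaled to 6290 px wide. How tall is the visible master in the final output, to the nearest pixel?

3789 px

In the 3955×3164 frame the master fills the width: height = 3955 / 1.660 ≈ 2382.53 px.
The frame scales by 6290/3955 = 1.5904; 2382.53 × 1.5904 ≈ 3789.16 px.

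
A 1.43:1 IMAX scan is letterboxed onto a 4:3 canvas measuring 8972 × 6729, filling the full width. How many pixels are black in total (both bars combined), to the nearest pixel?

Content height = 8972 / 1.430 ≈ 6274.1259 px.
6729 − 6274.1259 = 454.8741 px of bars.
That's 454.8741 × 8972 ≈ 4081131 black pixels.

4081131 pixels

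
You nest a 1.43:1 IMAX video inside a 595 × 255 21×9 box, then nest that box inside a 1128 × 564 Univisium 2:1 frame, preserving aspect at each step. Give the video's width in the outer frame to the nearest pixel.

691 px

First fit — 1.43:1 IMAX into 595×255 spans the height: 364.65 × 255.00.
21×9 in 1128×564: fills the width, so the intermediate becomes 1128.00 × 483.43 — a scale of ×1.8958.
So the video's width is 364.65 × 1.8958 ≈ 691.30.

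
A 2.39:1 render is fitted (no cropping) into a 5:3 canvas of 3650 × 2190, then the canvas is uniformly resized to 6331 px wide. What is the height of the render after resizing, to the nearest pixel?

In the 3650×2190 frame the render fills the width: height = 3650 / 2.390 ≈ 1527.20 px.
The frame scales by 6331/3650 = 1.7345; 1527.20 × 1.7345 ≈ 2648.95 px.

2649 px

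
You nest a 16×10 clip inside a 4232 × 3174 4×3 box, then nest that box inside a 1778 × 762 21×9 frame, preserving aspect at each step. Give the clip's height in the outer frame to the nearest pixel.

Inside the 4232×3174 canvas the clip is width-limited at 4232.00 × 2645.00.
Second fit — the 4×3 canvas into 1778×762 spans the height: 1016.00 × 762.00 (×0.2401 from 4232×3174).
Applying the same ×0.2401: 2645.00 → 635.00.

635 px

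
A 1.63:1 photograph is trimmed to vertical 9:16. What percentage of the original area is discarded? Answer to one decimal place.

Going from 1.63:1 to vertical 9:16 means cutting width while keeping height.
Fraction kept = (0.562)/(1.630) ≈ 34.51%, so 65.49% is lost.

65.5%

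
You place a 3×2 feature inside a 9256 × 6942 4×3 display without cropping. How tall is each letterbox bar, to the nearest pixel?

3×2 (1.500) > 4×3 (1.333), so the feature fills the width.
That makes the image 6170.67 px tall (9256 × 2/3).
Leftover height: 6942 − 6170.67 = 771.33 px → 385.67 each side.

386 px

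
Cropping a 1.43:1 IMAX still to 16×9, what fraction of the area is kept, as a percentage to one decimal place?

80.4%

The width stays; only height is cut (since 16×9 is wider than 1.43:1 IMAX).
Fraction kept = (1.430)/(1.778) ≈ 80.44%.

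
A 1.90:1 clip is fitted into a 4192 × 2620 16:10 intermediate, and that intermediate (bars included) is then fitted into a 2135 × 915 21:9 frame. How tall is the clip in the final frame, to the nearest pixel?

771 px

First fit — 1.90:1 into 4192×2620 spans the width: 4192.00 × 2206.32.
Second fit — the 16:10 canvas into 2135×915 spans the height: 1464.00 × 915.00 (×0.3492 from 4192×2620).
The clip scales with it: height 2206.32 × 0.3492 ≈ 770.53.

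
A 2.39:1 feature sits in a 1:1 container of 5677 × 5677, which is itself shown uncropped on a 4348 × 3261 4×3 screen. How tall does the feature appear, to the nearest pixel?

First fit — 2.39:1 into 5677×5677 spans the width: 5677.00 × 2375.31.
The 1:1 canvas is height-limited in 4348×3261, giving 3261.00 × 3261.00; scale factor 0.5744.
So the feature's height is 2375.31 × 0.5744 ≈ 1364.44.

1364 px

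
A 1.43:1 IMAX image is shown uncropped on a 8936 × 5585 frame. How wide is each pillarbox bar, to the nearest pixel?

475 px

Since 1.430 < 1.600, the image is height-limited.
The image is 5585 × 1.430 ≈ 7986.55 px wide.
Leftover width: 8936 − 7986.55 = 949.45 px → 474.73 each side.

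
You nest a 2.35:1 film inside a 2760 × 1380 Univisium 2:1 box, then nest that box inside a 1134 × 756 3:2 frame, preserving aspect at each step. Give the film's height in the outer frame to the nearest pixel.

483 px

Inside the 2760×1380 canvas the film is width-limited at 2760.00 × 1174.47.
The Univisium 2:1 canvas is width-limited in 1134×756, giving 1134.00 × 567.00; scale factor 0.4109.
So the film's height is 1174.47 × 0.4109 ≈ 482.55.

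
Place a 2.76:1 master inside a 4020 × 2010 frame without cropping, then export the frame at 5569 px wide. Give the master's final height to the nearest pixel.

Fitted into 4020×2010, the master spans the width; its height is 4020 / 2.760 ≈ 1456.52 px.
The frame scales by 5569/4020 = 1.3853; 1456.52 × 1.3853 ≈ 2017.75 px.

2018 px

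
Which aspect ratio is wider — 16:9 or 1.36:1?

16:9 = 1.778 and 1.36; 1.778 > 1.36.

16:9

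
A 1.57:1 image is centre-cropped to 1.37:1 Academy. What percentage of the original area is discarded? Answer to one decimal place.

12.7%

The height stays; only width is cut (since 1.37:1 Academy is narrower than 1.57:1).
(1.370)/(1.570) ≈ 0.873 of the area survives, leaving 12.74% discarded.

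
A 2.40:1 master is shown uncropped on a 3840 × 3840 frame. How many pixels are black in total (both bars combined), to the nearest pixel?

8601600 pixels

2.40:1 is wider than square, so it spans the full width.
The master is 3840 / 2.400 ≈ 1600.0000 px tall.
Black = 3840 − 1600.0000 = 2240.0000 px.
Across the 3840-px span: 2240.0000 × 3840 ≈ 8601600 px.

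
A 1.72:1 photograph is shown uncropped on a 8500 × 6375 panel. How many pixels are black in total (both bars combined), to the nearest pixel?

Since 1.720 > 1.333, the photograph is width-limited.
That makes the image 4941.8605 px tall (8500 / 1.720).
Leftover height: 6375 − 4941.8605 = 1433.1395 px.
That's 1433.1395 × 8500 ≈ 12181686 black pixels.

12181686 pixels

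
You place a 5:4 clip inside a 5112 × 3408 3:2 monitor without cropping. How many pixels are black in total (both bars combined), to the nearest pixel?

2903616 pixels

5:4 (1.250) < 3:2 (1.500), so the clip fills the height.
The clip is 3408 × 5/4 ≈ 4260.0000 px wide.
Black = 5112 − 4260.0000 = 852.0000 px.
That's 852.0000 × 3408 ≈ 2903616 black pixels.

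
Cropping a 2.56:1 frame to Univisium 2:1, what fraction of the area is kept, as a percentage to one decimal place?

Going from 2.56:1 to Univisium 2:1 means cutting width while keeping height.
(2.000)/(2.560) ≈ 0.781 of the area survives.

78.1%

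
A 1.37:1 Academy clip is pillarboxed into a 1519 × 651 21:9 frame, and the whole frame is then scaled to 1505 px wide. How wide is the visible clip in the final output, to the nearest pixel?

884 px

In the 1519×651 frame the clip fills the height: width = 651 × 1.370 ≈ 891.87 px.
The frame scales by 1505/1519 = 0.9908; 891.87 × 0.9908 ≈ 883.65 px.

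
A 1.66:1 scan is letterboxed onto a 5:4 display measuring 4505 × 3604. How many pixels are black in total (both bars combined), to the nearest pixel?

4010101 pixels

1.66:1 (1.660) > 5:4 (1.250), so the scan fills the width.
Content height = 4505 / 1.660 ≈ 2713.8554 px.
Leftover height: 3604 − 2713.8554 = 890.1446 px.
Bar area = 890.1446 × 4505 ≈ 4010101 px.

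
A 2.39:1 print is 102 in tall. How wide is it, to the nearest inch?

244 in

102 × 2.390 = 243.78.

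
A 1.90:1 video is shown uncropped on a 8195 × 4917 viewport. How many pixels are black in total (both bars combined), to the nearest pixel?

4948486 pixels

1.90:1 (1.900) > 5:3 (1.667), so the video fills the width.
The video is 8195 / 1.900 ≈ 4313.1579 px tall.
Leftover height: 4917 − 4313.1579 = 603.8421 px.
Bar area = 603.8421 × 8195 ≈ 4948486 px.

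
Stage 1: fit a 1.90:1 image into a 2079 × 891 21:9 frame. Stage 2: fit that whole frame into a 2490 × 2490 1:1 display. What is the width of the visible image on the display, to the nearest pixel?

Inside the 2079×891 canvas the image is height-limited at 1692.90 × 891.00.
Second fit — the 21:9 canvas into 2490×2490 spans the width: 2490.00 × 1067.14 (×1.1977 from 2079×891).
So the image's width is 1692.90 × 1.1977 ≈ 2027.57.

2028 px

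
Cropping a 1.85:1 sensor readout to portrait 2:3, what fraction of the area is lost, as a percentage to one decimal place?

Going from 1.85:1 to portrait 2:3 means cutting width while keeping height.
Fraction kept = (0.667)/(1.850) ≈ 36.04%, so 63.96% is lost.

64.0%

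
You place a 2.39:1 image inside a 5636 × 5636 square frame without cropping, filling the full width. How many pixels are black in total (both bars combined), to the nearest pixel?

That makes the image 2358.1590 px tall (5636 / 2.390).
Leftover height: 5636 − 2358.1590 = 3277.8410 px.
Bar area = 3277.8410 × 5636 ≈ 18473912 px.

18473912 pixels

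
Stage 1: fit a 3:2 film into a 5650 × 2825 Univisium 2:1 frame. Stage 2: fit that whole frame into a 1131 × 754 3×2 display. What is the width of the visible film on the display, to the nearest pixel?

Inside the 5650×2825 canvas the film is height-limited at 4237.50 × 2825.00.
Second fit — the Univisium 2:1 canvas into 1131×754 spans the width: 1131.00 × 565.50 (×0.2002 from 5650×2825).
The film scales with it: width 4237.50 × 0.2002 ≈ 848.25.

848 px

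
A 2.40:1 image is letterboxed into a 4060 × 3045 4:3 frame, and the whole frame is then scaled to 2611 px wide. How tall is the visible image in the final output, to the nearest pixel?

At 4060×3045 the image is width-limited, so height = 4060 / 2.400 ≈ 1691.67 px.
The frame scales by 2611/4060 = 0.6431; 1691.67 × 0.6431 ≈ 1087.92 px.

1088 px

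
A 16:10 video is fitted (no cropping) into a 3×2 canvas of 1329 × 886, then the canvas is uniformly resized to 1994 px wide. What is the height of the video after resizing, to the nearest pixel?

1246 px

Fitted into 1329×886, the video spans the width; its height is 1329 × 10/16 ≈ 830.62 px.
The frame scales by 1994/1329 = 1.5004; 830.62 × 1.5004 ≈ 1246.25 px.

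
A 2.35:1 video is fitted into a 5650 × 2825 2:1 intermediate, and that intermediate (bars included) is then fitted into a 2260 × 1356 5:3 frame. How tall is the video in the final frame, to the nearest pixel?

962 px

2.35:1 in 5650×2825: fills the width, so the video is 5650.00 × 2404.26.
Second fit — the 2:1 canvas into 2260×1356 spans the width: 2260.00 × 1130.00 (×0.4000 from 5650×2825).
Applying the same ×0.4000: 2404.26 → 961.70.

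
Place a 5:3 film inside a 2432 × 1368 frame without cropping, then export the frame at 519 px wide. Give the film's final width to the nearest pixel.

487 px

In the 2432×1368 frame the film fills the height: width = 1368 × 5/3 ≈ 2280.00 px.
Resizing to 519 px wide multiplies everything by 0.2134: 2280.00 → 486.56 px.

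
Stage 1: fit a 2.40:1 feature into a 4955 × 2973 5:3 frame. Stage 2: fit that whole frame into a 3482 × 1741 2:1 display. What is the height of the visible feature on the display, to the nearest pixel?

1209 px

First fit — 2.40:1 into 4955×2973 spans the width: 4955.00 × 2064.58.
The 5:3 canvas is height-limited in 3482×1741, giving 2901.67 × 1741.00; scale factor 0.5856.
So the feature's height is 2064.58 × 0.5856 ≈ 1209.03.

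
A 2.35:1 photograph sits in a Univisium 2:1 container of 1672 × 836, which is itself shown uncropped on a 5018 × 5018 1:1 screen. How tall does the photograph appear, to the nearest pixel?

Inside the 1672×836 canvas the photograph is width-limited at 1672.00 × 711.49.
The Univisium 2:1 canvas is width-limited in 5018×5018, giving 5018.00 × 2509.00; scale factor 3.0012.
So the photograph's height is 711.49 × 3.0012 ≈ 2135.32.

2135 px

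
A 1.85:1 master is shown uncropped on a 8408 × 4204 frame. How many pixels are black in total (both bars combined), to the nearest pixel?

2651042 pixels

1.85:1 (1.850) < Univisium 2:1 (2.000), so the master fills the height.
The master is 4204 × 1.850 ≈ 7777.4000 px wide.
8408 − 7777.4000 = 630.6000 px of bars.
That's 630.6000 × 4204 ≈ 2651042 black pixels.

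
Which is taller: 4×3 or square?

4×3 = 1.333 and square = 1; 1.333 > 1. The smaller width-to-height ratio is the taller frame.

square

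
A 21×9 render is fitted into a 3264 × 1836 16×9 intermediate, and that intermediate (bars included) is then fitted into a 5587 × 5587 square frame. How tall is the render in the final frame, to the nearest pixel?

First fit — 21×9 into 3264×1836 spans the width: 3264.00 × 1398.86.
16×9 in 5587×5587: fills the width, so the intermediate becomes 5587.00 × 3142.69 — a scale of ×1.7117.
Applying the same ×1.7117: 1398.86 → 2394.43.

2394 px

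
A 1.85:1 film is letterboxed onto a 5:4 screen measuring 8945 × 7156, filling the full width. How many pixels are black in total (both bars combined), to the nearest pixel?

The film is 8945 / 1.850 ≈ 4835.1351 px tall.
7156 − 4835.1351 = 2320.8649 px of bars.
Bar area = 2320.8649 × 8945 ≈ 20760136 px.

20760136 pixels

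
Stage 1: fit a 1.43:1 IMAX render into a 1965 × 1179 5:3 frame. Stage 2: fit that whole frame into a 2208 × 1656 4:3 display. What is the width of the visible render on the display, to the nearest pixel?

1.43:1 IMAX in 1965×1179: fills the height, so the render is 1685.97 × 1179.00.
5:3 in 2208×1656: fills the width, so the intermediate becomes 2208.00 × 1324.80 — a scale of ×1.1237.
Applying the same ×1.1237: 1685.97 → 1894.46.

1894 px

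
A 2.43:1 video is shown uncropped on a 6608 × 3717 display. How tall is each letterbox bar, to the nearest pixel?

2.43:1 is wider than 16:9, so it spans the full width.
That makes the image 2719.34 px tall (6608 / 2.430).
Leftover height: 3717 − 2719.34 = 997.66 px → 498.83 each side.

499 px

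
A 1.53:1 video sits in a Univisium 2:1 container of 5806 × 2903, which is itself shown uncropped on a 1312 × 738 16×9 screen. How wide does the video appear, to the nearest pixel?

1004 px

First fit — 1.53:1 into 5806×2903 spans the height: 4441.59 × 2903.00.
The Univisium 2:1 canvas is width-limited in 1312×738, giving 1312.00 × 656.00; scale factor 0.2260.
Applying the same ×0.2260: 4441.59 → 1003.68.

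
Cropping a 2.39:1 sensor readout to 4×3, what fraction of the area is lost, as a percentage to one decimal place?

Going from 2.39:1 to 4×3 means cutting width while keeping height.
Fraction kept = (1.333)/(2.390) ≈ 55.79%, so 44.21% is lost.

44.2%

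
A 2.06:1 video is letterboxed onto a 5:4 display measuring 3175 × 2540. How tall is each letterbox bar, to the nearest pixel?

499 px

Since 2.060 > 1.250, the video is width-limited.
The video is 3175 / 2.060 ≈ 1541.26 px tall.
Leftover height: 2540 − 1541.26 = 998.74 px → 499.37 each side.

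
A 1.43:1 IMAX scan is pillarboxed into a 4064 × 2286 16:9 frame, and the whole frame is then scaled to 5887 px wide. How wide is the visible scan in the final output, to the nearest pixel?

4735 px

At 4064×2286 the scan is height-limited, so width = 2286 × 1.430 ≈ 3268.98 px.
Scaling 4064 → 5887 is ×1.4486, so the width becomes 3268.98 × 1.4486 ≈ 4735.36 px.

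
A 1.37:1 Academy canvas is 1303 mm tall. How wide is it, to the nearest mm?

1785 mm

1303 × 1.370 = 1785.11.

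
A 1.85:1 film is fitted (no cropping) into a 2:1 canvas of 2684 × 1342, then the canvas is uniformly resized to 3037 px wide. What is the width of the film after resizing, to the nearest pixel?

At 2684×1342 the film is height-limited, so width = 1342 × 1.850 ≈ 2482.70 px.
The frame scales by 3037/2684 = 1.1315; 2482.70 × 1.1315 ≈ 2809.22 px.

2809 px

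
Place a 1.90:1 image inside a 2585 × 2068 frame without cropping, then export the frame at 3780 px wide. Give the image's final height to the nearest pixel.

In the 2585×2068 frame the image fills the width: height = 2585 / 1.900 ≈ 1360.53 px.
Resizing to 3780 px wide multiplies everything by 1.4623: 1360.53 → 1989.47 px.

1989 px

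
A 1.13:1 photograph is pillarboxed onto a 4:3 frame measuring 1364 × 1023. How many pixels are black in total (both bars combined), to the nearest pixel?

212794 pixels

Since 1.130 < 1.333, the photograph is height-limited.
Content width = 1023 × 1.130 ≈ 1155.9900 px.
1364 − 1155.9900 = 208.0100 px of bars.
That's 208.0100 × 1023 ≈ 212794 black pixels.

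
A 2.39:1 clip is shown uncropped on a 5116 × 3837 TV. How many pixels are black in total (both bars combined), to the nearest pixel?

8678855 pixels

2.39:1 (2.390) > 4:3 (1.333), so the clip fills the width.
Content height = 5116 / 2.390 ≈ 2140.5858 px.
3837 − 2140.5858 = 1696.4142 px of bars.
Bar area = 1696.4142 × 5116 ≈ 8678855 px.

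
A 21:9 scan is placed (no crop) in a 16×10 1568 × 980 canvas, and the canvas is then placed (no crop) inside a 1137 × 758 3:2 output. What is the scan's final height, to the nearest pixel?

First fit — 21:9 into 1568×980 spans the width: 1568.00 × 672.00.
16×10 in 1137×758: fills the width, so the intermediate becomes 1137.00 × 710.62 — a scale of ×0.7251.
Applying the same ×0.7251: 672.00 → 487.29.

487 px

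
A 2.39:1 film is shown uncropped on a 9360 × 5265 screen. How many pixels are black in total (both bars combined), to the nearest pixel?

12623664 pixels

2.39:1 (2.390) > 16:9 (1.778), so the film fills the width.
The film is 9360 / 2.390 ≈ 3916.3180 px tall.
Leftover height: 5265 − 3916.3180 = 1348.6820 px.
Across the 9360-px span: 1348.6820 × 9360 ≈ 12623664 px.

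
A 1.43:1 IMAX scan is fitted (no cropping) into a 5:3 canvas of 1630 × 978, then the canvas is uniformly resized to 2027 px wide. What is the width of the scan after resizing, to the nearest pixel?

At 1630×978 the scan is height-limited, so width = 978 × 1.430 ≈ 1398.54 px.
Scaling 1630 → 2027 is ×1.2436, so the width becomes 1398.54 × 1.2436 ≈ 1739.17 px.

1739 px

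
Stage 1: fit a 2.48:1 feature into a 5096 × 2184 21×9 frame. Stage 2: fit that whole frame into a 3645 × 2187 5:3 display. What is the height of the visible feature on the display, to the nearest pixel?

First fit — 2.48:1 into 5096×2184 spans the width: 5096.00 × 2054.84.
21×9 in 3645×2187: fills the width, so the intermediate becomes 3645.00 × 1562.14 — a scale of ×0.7153.
The feature scales with it: height 2054.84 × 0.7153 ≈ 1469.76.

1470 px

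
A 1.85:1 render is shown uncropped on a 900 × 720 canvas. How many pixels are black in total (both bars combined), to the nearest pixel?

1.85:1 is wider than 5:4, so it spans the full width.
The render is 900 / 1.850 ≈ 486.4865 px tall.
Leftover height: 720 − 486.4865 = 233.5135 px.
Across the 900-px span: 233.5135 × 900 ≈ 210162 px.

210162 pixels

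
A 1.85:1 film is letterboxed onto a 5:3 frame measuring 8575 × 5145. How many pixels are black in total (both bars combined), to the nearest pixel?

4372091 pixels

1.85:1 (1.850) > 5:3 (1.667), so the film fills the width.
Content height = 8575 / 1.850 ≈ 4635.1351 px.
Black = 5145 − 4635.1351 = 509.8649 px.
Bar area = 509.8649 × 8575 ≈ 4372091 px.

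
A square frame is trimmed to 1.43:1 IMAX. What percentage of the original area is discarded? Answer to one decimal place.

30.1%

Going from square to 1.43:1 IMAX means cutting height while keeping width.
Area ratio = (1.000)/(1.430) = 69.93%; the remaining 30.07% is cropped out.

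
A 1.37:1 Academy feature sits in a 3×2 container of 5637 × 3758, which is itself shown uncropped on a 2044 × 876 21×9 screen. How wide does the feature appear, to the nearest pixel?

Inside the 5637×3758 canvas the feature is height-limited at 5148.46 × 3758.00.
Second fit — the 3×2 canvas into 2044×876 spans the height: 1314.00 × 876.00 (×0.2331 from 5637×3758).
Applying the same ×0.2331: 5148.46 → 1200.12.

1200 px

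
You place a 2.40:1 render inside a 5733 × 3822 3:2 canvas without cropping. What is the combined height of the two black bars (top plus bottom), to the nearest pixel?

1433 px

2.40:1 is wider than 3:2, so it spans the full width.
That makes the image 2388.75 px tall (5733 / 2.400).
Black = 3822 − 2388.75 = 1433.25 px.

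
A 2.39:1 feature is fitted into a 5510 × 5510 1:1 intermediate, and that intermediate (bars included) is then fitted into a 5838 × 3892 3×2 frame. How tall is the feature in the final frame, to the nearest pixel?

1628 px

Inside the 5510×5510 canvas the feature is width-limited at 5510.00 × 2305.44.
The 1:1 canvas is height-limited in 5838×3892, giving 3892.00 × 3892.00; scale factor 0.7064.
Applying the same ×0.7064: 2305.44 → 1628.45.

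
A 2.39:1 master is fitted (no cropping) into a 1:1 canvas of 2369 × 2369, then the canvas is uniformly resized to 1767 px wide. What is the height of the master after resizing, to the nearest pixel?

At 2369×2369 the master is width-limited, so height = 2369 / 2.390 ≈ 991.21 px.
Resizing to 1767 px wide multiplies everything by 0.7459: 991.21 → 739.33 px.

739 px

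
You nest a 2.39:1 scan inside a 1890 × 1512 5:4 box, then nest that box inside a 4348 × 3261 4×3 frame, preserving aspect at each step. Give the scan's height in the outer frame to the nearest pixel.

1706 px

First fit — 2.39:1 into 1890×1512 spans the width: 1890.00 × 790.79.
The 5:4 canvas is height-limited in 4348×3261, giving 4076.25 × 3261.00; scale factor 2.1567.
So the scan's height is 790.79 × 2.1567 ≈ 1705.54.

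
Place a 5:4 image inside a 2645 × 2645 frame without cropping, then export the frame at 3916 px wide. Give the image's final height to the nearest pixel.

In the 2645×2645 frame the image fills the width: height = 2645 × 4/5 ≈ 2116.00 px.
Resizing to 3916 px wide multiplies everything by 1.4805: 2116.00 → 3132.80 px.

3133 px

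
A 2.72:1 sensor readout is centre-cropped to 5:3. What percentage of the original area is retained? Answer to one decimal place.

The height stays; only width is cut (since 5:3 is narrower than 2.72:1).
Area ratio = (1.667)/(2.720) = 61.27% retained.

61.3%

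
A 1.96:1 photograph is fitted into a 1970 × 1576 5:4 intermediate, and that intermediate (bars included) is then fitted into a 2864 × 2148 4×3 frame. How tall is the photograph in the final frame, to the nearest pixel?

1370 px

Inside the 1970×1576 canvas the photograph is width-limited at 1970.00 × 1005.10.
The 5:4 canvas is height-limited in 2864×2148, giving 2685.00 × 2148.00; scale factor 1.3629.
The photograph scales with it: height 1005.10 × 1.3629 ≈ 1369.90.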